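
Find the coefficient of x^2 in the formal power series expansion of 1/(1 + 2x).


Write 1/(1 + c x) = 1/(1 - (-c) x) and apply the geometric-series identity
1/(1 - y) = sum_{k>=0} y^k to get 1/(1 + c x) = sum_{k>=0} (-c)^k x^k.
So the coefficient of x^k is (-c)^k = (-1)^k * c^k.
Here c = 2 and k = 2:
(-2)^2 = 1 * 4 = 4

4


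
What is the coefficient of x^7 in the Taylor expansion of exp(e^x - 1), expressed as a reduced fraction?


exp(e^x - 1) = sum_{k>=0} Bell_k x^k / k!, where Bell_k is the k-th Bell number.
So the coefficient of x^7 is Bell_7 / 7!.
Computing: Bell_7 = 877 and 7! = 5040, giving
877/5040 = 877/5040.

877/5040


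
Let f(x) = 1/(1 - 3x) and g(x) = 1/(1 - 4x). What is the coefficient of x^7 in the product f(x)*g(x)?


The coefficient of x^n in f*g is the Cauchy product: sum_{k=0}^{n} a^k * b^(n-k).
With a=3, b=4, n=7:
sum_{k=0}^{7} 3^k * 4^(7-k)
= 58975

58975


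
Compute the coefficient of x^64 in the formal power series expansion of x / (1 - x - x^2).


Let f(x) = sum_{k>=0} a_k x^k. Multiplying f(x) * (1 - x - x^2) = x and matching coefficients gives a_0 = 0, a_1 = 1, and a_k = a_{k-1} + a_{k-2} for k >= 2. These are the Fibonacci numbers F_k.
Iterating from F_0 = 0, F_1 = 1:
F_0=0, F_1=1, F_2=1, F_3=2, F_4=3, F_5=5, F_6=8, F_7=13, F_8=21, F_9=34, ...
F_64 = 10610209857723.

10610209857723


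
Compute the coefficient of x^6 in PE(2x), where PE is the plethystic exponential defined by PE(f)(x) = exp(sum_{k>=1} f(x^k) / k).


With f(x) = 2x, the exponent is sum_{k>=1} 2 x^k / k = 2 * (-ln(1 - x)). Exponentiating:
PE(2x) = exp(-2 ln(1 - x)) = 1/(1 - x)^2.
By the negative binomial expansion, [x^n] 1/(1 - x)^2 = C(n + 1, 1).
For n = 6: C(7, 1) = 7.

7


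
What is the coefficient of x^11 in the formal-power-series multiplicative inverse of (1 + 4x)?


The inverse is 1/(1 + 4x). Apply the geometric identity 1/(1 - y) = sum_{k>=0} y^k with y = -4x:
1/(1 + 4x) = sum_{k>=0} (-4)^k x^k.
So the coefficient of x^11 is (-4)^11 = -4194304.

-4194304


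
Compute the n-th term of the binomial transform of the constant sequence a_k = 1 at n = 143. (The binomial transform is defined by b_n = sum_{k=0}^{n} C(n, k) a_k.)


With a_k = 1 for all k, b_n = sum_{k=0}^{n} C(n, k) = 2^n by the binomial theorem.
For n = 143: 2^143 = 11150372599265311570767859136324180752990208.

11150372599265311570767859136324180752990208


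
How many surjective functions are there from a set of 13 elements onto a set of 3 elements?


By inclusion-exclusion on which target elements are missed, the number of surjections from an n-set onto a k-set is
surj(n, k) = sum_{j=0}^{k} (-1)^j C(k, j) (k - j)^n.
Equivalently surj(n, k) = k! * S(n, k), where S(n, k) is the Stirling number of the second kind.
For n = 13, k = 3:
S(13, 3) = 261625, so
surj = 3! * 261625 = 6 * 261625 = 1569750.

1569750


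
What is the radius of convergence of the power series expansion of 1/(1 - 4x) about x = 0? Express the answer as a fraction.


Expanding 1/(1 - 4x) = sum_{k>=0} 4^k x^k, the series converges when |4x| < 1, i.e., |x| < 1/4.
So the radius of convergence is 1/4 = 1/4.

1/4


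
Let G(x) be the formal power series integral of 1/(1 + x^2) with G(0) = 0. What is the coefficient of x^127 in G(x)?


1/(1 + x^2) = sum_{j>=0} (-1)^j x^(2j). Integrating termwise with G(0) = 0:
G(x) = sum_{j>=0} (-1)^j x^(2j+1) / (2j+1) = arctan(x).
Only odd powers are nonzero. For x^127 write 127 = 2*63 + 1, giving
(-1)^63 / 127 = -1/127 = -1/127.

-1/127


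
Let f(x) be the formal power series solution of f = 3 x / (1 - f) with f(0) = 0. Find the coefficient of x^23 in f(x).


Apply Lagrange inversion: f = 3 x * phi(f) with phi(t) = 1/(1 - t), so
[x^n] f = 3^n * (1/n) [t^(n-1)] phi(t)^n = 3^n * (1/n) [t^(n-1)] (1 - t)^(-n) = 3^n * (1/n) C(2n - 2, n - 1) = 3^n * C_{n-1}.
For n = 23: C_22 = C(44, 22) / 23 = 2104098963720/23 = 91482563640.
With the 3^23 = 94143178827 factor, the coefficient is 94143178827 * 91482563640 = 8612459348312928050280.

8612459348312928050280


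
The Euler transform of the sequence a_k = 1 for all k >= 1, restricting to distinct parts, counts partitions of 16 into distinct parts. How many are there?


Partitions of 16 into distinct parts can be computed via generating function.
Product (1+x)(1+x^2)(1+x^3)...
The coefficient of x^16 = 32

32


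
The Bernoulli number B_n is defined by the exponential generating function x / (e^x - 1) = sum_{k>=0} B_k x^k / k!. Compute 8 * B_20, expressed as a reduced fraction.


Bernoulli numbers can also be computed recursively via B_0 = 1 and sum_{j=0}^{m} C(m+1, j) B_j = 0 for m >= 1. Odd-index Bernoulli numbers vanish for k >= 3.
Computing B_20 = -174611/330, so 8 * B_20 = 8 * -174611/330 = -698444/165.

-698444/165


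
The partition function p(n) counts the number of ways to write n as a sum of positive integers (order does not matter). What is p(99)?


Using the generating function prod_{k>=1} 1/(1-x^k), we compute p(99).
By dynamic programming over parts 1 through 99:
p(99) = 169229875

169229875


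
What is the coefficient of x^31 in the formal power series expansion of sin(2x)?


The Maclaurin series is sin(t) = sum_{k>=0} (-1)^k t^(2k+1) / (2k+1)!, so substituting t = 2x, only odd powers of x are nonzero, with coefficient of x^(2k+1) equal to (-1)^k 2^(2k+1) / (2k+1)!.
Write 31 = 2*15 + 1, giving the coefficient (-1)^15 * 2^31 / 31! = -2147483648/8222838654177922817725562880000000 = -32/122529844256906551386796875.

-32/122529844256906551386796875


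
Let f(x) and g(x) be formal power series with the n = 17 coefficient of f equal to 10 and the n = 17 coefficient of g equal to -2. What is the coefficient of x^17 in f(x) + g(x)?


Addition of formal power series is termwise.
The coefficient of x^17 in f + g = 10 + -2
= 8

8


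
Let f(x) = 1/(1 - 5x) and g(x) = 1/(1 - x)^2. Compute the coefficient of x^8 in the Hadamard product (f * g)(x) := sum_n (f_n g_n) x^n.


f has coefficients f_k = 5^k. For g = 1/(1 - x)^2 the coefficient is g_k = C(k + 1, 1) = k + 1. The Hadamard coefficient is (f * g)_k = 5^k * (k + 1).
For k = 8: 5^8 * 9 = 390625 * 9 = 3515625.

3515625


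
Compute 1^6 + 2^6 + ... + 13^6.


This power sum has a closed form given by Faulhaber's formula
sum_{k=1}^{m} k^p = (1 / (p + 1)) * sum_{j=0}^{p} C(p + 1, j) B_j m^(p + 1 - j),
but for small m direct computation is fastest:
1 + 64 + 729 + 4096 + 15625 + 46656 + 117649 + 262144 + 531441 + 1000000 + 1771561 + 2985984 + 4826809 = 11562759.

11562759


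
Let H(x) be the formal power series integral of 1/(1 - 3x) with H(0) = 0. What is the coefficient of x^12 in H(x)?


1/(1 - 3x) = sum_{k>=0} 3^k x^k. Integrating termwise with H(0) = 0:
H(x) = sum_{k>=0} 3^k x^(k+1) / (k+1) = sum_{m>=1} 3^(m-1) x^m / m.
For m = 12: 3^11/12 = 177147/12 = 59049/4.

59049/4


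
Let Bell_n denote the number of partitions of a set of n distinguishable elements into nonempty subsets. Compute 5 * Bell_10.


Bell_10 can be computed from the Bell triangle or from Dobinski's identity Bell_n = (1/e) * sum_{k>=0} k^n / k!.
Computing Bell_10 = 115975.
Then 5 * 115975 = 579875.

579875


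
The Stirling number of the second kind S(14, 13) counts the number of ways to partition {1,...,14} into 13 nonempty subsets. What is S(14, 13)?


Using the explicit formula S(n,k) = (1/k!) sum_{j=0}^{k} (-1)^(k-j) C(k,j) j^n:
S(14, 13) = 91
Equivalently, S(n,k) is n! times the coefficient of x^n in the EGF (e^x - 1)^k / k!.

91


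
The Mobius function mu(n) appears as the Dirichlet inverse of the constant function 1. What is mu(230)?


230 = 2 * 5 * 23 (all distinct primes).
mu(230) = (-1)^3 = -1

-1


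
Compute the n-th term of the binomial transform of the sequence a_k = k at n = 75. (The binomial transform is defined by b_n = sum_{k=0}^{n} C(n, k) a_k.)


With a_k = k, b_n = sum_{k=0}^{n} C(n, k) k. Using k * C(n, k) = n * C(n-1, k-1) gives b_n = n * sum_{k>=1} C(n-1, k-1) = n * 2^(n-1).
For n = 75: 75 * 2^74 = 75 * 18889465931478580854784 = 1416709944860893564108800.

1416709944860893564108800


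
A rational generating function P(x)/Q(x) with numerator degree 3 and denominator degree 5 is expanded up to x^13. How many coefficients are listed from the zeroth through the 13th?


Expanding up to x^13 gives the coefficients for x^0, x^1, ..., x^13.
That is 13 + 1 = 14 coefficients in total.

14


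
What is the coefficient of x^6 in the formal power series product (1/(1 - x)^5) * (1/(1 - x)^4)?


Combine the factors: (1/(1 - x)^5) * (1/(1 - x)^4) = 1/(1 - x)^9.
Then use 1/(1 - x)^r = sum_{k>=0} C(k + r - 1, r - 1) x^k with r = 9 and k = 6:
C(14, 8) = 3003.

3003


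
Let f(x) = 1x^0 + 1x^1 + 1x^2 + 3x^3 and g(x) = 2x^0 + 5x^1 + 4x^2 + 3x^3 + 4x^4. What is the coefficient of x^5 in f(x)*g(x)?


Cauchy product at x^5:
1*4 + 1*3 + 3*4
= 19

19


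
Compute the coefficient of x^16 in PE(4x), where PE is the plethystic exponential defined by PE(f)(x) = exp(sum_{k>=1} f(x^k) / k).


With f(x) = 4x, the exponent is sum_{k>=1} 4 x^k / k = 4 * (-ln(1 - x)). Exponentiating:
PE(4x) = exp(-4 ln(1 - x)) = 1/(1 - x)^4.
By the negative binomial expansion, [x^n] 1/(1 - x)^4 = C(n + 3, 3).
For n = 16: C(19, 3) = 969.

969


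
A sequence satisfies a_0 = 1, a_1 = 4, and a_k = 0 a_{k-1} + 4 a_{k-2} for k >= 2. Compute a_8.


The characteristic equation is t^2 - 0 t - 4 = 0, with roots r_1 = 2 and r_2 = -2 (so c_1 = r_1 + r_2, c_2 = -r_1 r_2 as required).
One can use the closed form a_n = A r_1^n + B r_2^n, but direct iteration is more reliable:
a_0 = 1, a_1 = 4, a_2 = 4, a_3 = 16, a_4 = 16, a_5 = 64, a_6 = 64, a_7 = 256, a_8 = 256.
So a_8 = 256.

256


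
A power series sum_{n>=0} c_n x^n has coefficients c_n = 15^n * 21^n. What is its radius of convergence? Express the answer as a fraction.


By the root test (Cauchy-Hadamard), the radius is R = 1 / limsup_n |c_n|^(1/n).
Here |c_n|^(1/n) = (15^n * 21^n)^(1/n) = 15 * 21 = 315 for all n.
So R = 1/315 = 1/315.

1/315


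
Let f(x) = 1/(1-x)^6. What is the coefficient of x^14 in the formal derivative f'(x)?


Differentiate: d/dx [ 1/(1-x)^r ] = r / (1-x)^(r+1).
Here r = 6, so f'(x) = 6 / (1-x)^7.
The expansion of 1/(1-x)^(r+1) has coefficient of x^n equal to C(n+r, r).
So the coefficient of x^14 in f'(x) is
6 * C(20, 6) = 6 * 38760 = 232560

232560


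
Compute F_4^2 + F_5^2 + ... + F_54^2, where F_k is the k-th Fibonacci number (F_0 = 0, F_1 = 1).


There is a standard identity sum_{k=0}^{N} F_k^2 = F_N * F_{N+1} (proved inductively from the telescoping relation F_k^2 = F_k F_{k+1} - F_{k-1} F_k). Then
sum_{k=4}^{54} F_k^2 = F_54 F_55 - F_3 F_4.
Computing: F_54 = 86267571272, F_55 = 139583862445, F_3 = 2, F_4 = 3.
Sum = 86267571272 * 139583862445 - 2 * 3 = 12041560801895081680034.

12041560801895081680034


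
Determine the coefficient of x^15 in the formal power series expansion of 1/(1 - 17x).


The geometric series identity gives 1/(1 - c x) = sum_{k>=0} c^k x^k, so the coefficient of x^k is c^k.
Here c = 17 and k = 15.
Computing: 17^15 = 2862423051509815793

2862423051509815793


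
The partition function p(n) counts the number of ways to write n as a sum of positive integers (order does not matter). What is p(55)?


Using the generating function prod_{k>=1} 1/(1-x^k), we compute p(55).
By dynamic programming over parts 1 through 55:
p(55) = 451276

451276


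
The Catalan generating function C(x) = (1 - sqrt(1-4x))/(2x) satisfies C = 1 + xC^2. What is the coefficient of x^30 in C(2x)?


Substituting x -> 2x scales the n-th coefficient by 2^n, so [x^30] C(2x) = 2^30 * C_30.
C_30 = C(2*30, 30)/(31) = 118264581564861424/31 = 3814986502092304.
So 2^30 * 3814986502092304 = 1073741824 * 3814986502092304 = 4096310565291970313322496.

4096310565291970313322496


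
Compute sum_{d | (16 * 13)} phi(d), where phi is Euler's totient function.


First, 16 * 13 = 208. One classical identity is sum_{d | n} phi(d) = n (each k in [1, n] has a unique gcd with n, and among the k's with gcd(k, n) = n/d there are phi(d) of them). So the sum equals 208. We also verify directly:
Divisors of 208: 1, 2, 4, 8, 13, 16, 26, 52, 104, 208.
phi values: 1, 1, 2, 4, 12, 8, 12, 24, 48, 96.
Sum = 208.

208


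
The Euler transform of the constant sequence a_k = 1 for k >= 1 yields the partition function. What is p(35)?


The Euler transform converts the sequence a_k = 1 into the number of integer partitions.
Using the recurrence or dynamic programming:
p(35) = 14883

14883


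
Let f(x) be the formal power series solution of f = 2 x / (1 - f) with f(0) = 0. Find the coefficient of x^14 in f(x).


Apply Lagrange inversion: f = 2 x * phi(f) with phi(t) = 1/(1 - t), so
[x^n] f = 2^n * (1/n) [t^(n-1)] phi(t)^n = 2^n * (1/n) [t^(n-1)] (1 - t)^(-n) = 2^n * (1/n) C(2n - 2, n - 1) = 2^n * C_{n-1}.
For n = 14: C_13 = C(26, 13) / 14 = 10400600/14 = 742900.
With the 2^14 = 16384 factor, the coefficient is 16384 * 742900 = 12171673600.

12171673600


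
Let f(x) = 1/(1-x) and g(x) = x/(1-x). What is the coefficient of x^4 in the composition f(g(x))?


First simplify the composition: f(g(x)) = 1/(1 - x/(1-x)) = (1-x)/((1-x) - x) = (1-x)/(1-2x).
Now extract the coefficient. Write (1-x)/(1-2x) = 1/(1-2x) - x/(1-2x).
The coefficient of x^n in 1/(1-2x) is 2^n, and in x/(1-2x) is 2^(n-1) (for n >= 1).
So the coefficient of x^4 is 2^4 - 2^3 = 16 - 8 = 8.

8


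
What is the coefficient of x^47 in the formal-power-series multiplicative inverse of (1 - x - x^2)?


Let the inverse be f(x) = sum_{k>=0} a_k x^k. From f(x) * (1 - x - x^2) = 1 and matching coefficients:
 x^0: a_0 = 1.
 x^1: a_1 - a_0 = 0, so a_1 = 1.
 x^k (k >= 2): a_k - a_{k-1} - a_{k-2} = 0, i.e. a_k = a_{k-1} + a_{k-2}.
This is the Fibonacci-type recurrence shifted so that a_0 = a_1 = 1.
Iterating: a_0=1, a_1=1, a_2=2, a_3=3, a_4=5, a_5=8, a_6=13, a_7=21, a_8=34, a_9=55, ...
a_47 = 4807526976.

4807526976


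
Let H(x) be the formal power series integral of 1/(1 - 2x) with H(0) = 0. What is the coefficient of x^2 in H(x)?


1/(1 - 2x) = sum_{k>=0} 2^k x^k. Integrating termwise with H(0) = 0:
H(x) = sum_{k>=0} 2^k x^(k+1) / (k+1) = sum_{m>=1} 2^(m-1) x^m / m.
For m = 2: 2^1/2 = 2/2 = 1.

1


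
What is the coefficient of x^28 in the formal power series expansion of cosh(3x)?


The Maclaurin series is cosh(t) = sum_{m>=0} t^(2m) / (2m)!, so substituting t = 3x, only even powers of x are nonzero, with coefficient of x^(2m) equal to 3^(2m) / (2m)!.
For x^28 the coefficient is 3^28/28! = 22876792454961/304888344611713860501504000000 = 14348907/191233736583938048000000.

14348907/191233736583938048000000


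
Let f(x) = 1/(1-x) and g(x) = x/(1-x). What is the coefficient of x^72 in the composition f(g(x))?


First simplify the composition: f(g(x)) = 1/(1 - x/(1-x)) = (1-x)/((1-x) - x) = (1-x)/(1-2x).
Now extract the coefficient. Write (1-x)/(1-2x) = 1/(1-2x) - x/(1-2x).
The coefficient of x^n in 1/(1-2x) is 2^n, and in x/(1-2x) is 2^(n-1) (for n >= 1).
So the coefficient of x^72 is 2^72 - 2^71 = 4722366482869645213696 - 2361183241434822606848 = 2361183241434822606848.

2361183241434822606848


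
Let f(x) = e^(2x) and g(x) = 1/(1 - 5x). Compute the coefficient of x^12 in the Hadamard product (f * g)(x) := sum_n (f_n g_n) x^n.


Expanding: f_k = 2^k/k! (from e^(2x)) and g_k = 5^k (from 1/(1 - 5x)). So the Hadamard coefficient (f * g)_k = 2^k 5^k / k! = (10)^k / k!.
For k = 12: 10^12/12! = 1000000000000/479001600 = 39062500/18711.

39062500/18711


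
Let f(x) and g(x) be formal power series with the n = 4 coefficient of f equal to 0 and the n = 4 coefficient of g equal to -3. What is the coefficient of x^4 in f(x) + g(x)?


Addition of formal power series is termwise.
The coefficient of x^4 in f + g = 0 + -3
= -3

-3


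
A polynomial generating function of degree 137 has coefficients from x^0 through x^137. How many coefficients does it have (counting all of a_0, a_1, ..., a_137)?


A polynomial of degree 137 takes the form a_0 + a_1 x + ... + a_137 x^137.
The number of coefficients is 137 + 1 = 138.

138


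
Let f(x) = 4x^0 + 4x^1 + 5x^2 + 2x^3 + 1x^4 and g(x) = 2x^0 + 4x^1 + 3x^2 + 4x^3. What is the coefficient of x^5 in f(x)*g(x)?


Cauchy product at x^5:
5*4 + 2*3 + 1*4
= 30

30


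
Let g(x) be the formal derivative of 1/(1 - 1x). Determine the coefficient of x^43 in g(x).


Differentiate termwise: d/dx sum_{k>=0} 1^k x^k = sum_{k>=1} k 1^k x^(k-1) = sum_{j>=0} (j+1) 1^(j+1) x^j.
Equivalently, d/dx [1/(1 - 1x)] = 1/(1 - 1x)^2.
For j = 43: 44 * 1^44 = 44 * 1 = 44.

44


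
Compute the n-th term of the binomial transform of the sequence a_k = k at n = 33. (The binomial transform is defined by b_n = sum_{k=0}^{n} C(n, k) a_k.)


With a_k = k, b_n = sum_{k=0}^{n} C(n, k) k. Using k * C(n, k) = n * C(n-1, k-1) gives b_n = n * sum_{k>=1} C(n-1, k-1) = n * 2^(n-1).
For n = 33: 33 * 2^32 = 33 * 4294967296 = 141733920768.

141733920768


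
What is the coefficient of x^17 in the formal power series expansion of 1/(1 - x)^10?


The negative binomial / multiset identity is
1/(1 - x)^r = sum_{k>=0} C(k + r - 1, r - 1) x^k.
Here r = 10 and k = 17, so the coefficient is
C(17 + 9, 9) = C(26, 9)
= 3124550

3124550


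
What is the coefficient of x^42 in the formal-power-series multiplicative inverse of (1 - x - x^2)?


Let the inverse be f(x) = sum_{k>=0} a_k x^k. From f(x) * (1 - x - x^2) = 1 and matching coefficients:
 x^0: a_0 = 1.
 x^1: a_1 - a_0 = 0, so a_1 = 1.
 x^k (k >= 2): a_k - a_{k-1} - a_{k-2} = 0, i.e. a_k = a_{k-1} + a_{k-2}.
This is the Fibonacci-type recurrence shifted so that a_0 = a_1 = 1.
Iterating: a_0=1, a_1=1, a_2=2, a_3=3, a_4=5, a_5=8, a_6=13, a_7=21, a_8=34, a_9=55, ...
a_42 = 433494437.

433494437


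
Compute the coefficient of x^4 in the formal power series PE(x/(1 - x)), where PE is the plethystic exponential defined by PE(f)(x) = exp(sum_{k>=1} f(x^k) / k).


For f(x) = x/(1 - x) we have
sum_{k>=1} f(x^k) / k = sum_{k>=1} (1/k) * x^k / (1 - x^k) = sum_{k, m >= 1} x^(k m) / k,
which after exponentiating simplifies to
PE(x/(1 - x)) = prod_{k>=1} 1 / (1 - x^k).
This is the generating function for the partition function p(n), so the coefficient of x^4 is p(4).
Computing p(4) by dynamic programming over parts 1, 2, ..., 4: p(4) = 5.

5


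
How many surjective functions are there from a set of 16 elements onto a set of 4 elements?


By inclusion-exclusion on which target elements are missed, the number of surjections from an n-set onto a k-set is
surj(n, k) = sum_{j=0}^{k} (-1)^j C(k, j) (k - j)^n.
Equivalently surj(n, k) = k! * S(n, k), where S(n, k) is the Stirling number of the second kind.
For n = 16, k = 4:
S(16, 4) = 171798901, so
surj = 4! * 171798901 = 24 * 171798901 = 4123173624.

4123173624


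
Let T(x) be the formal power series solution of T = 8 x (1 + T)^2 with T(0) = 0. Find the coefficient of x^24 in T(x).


Apply the Lagrange inversion formula: if T = 8 x * phi(T) with phi(t) = (1 + t)^2, then [x^n] T = 8^n * (1/n) [t^(n-1)] phi(t)^n = 8^n * (1/n) [t^(n-1)] (1 + t)^(2n) = 8^n * (1/n) C(2n, n-1).
Using the identity C(2n, n-1) = C(2n, n) * n / (n+1), the unscaled factor equals C(2n, n) / (n+1) = C_n, the n-th Catalan number.
For n = 24: C_24 = C(48, 24) / 25 = 32247603683100/25 = 1289904147324.
With the 8^24 = 4722366482869645213696 factor, the coefficient is 4722366482869645213696 * 1289904147324 = 6091400111437406562014936646549504.

6091400111437406562014936646549504


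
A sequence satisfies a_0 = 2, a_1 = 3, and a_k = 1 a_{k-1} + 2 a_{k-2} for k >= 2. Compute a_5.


The characteristic equation is t^2 - 1 t - 2 = 0, with roots r_1 = 2 and r_2 = -1 (so c_1 = r_1 + r_2, c_2 = -r_1 r_2 as required).
One can use the closed form a_n = A r_1^n + B r_2^n, but direct iteration is more reliable:
a_0 = 2, a_1 = 3, a_2 = 7, a_3 = 13, a_4 = 27, a_5 = 53.
So a_5 = 53.

53


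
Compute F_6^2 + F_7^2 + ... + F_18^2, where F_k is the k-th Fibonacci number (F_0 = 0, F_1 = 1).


There is a standard identity sum_{k=0}^{N} F_k^2 = F_N * F_{N+1} (proved inductively from the telescoping relation F_k^2 = F_k F_{k+1} - F_{k-1} F_k). Then
sum_{k=6}^{18} F_k^2 = F_18 F_19 - F_5 F_6.
Computing: F_18 = 2584, F_19 = 4181, F_5 = 5, F_6 = 8.
Sum = 2584 * 4181 - 5 * 8 = 10803664.

10803664


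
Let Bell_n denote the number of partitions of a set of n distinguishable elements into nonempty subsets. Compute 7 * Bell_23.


Bell_23 can be computed from the Bell triangle or from Dobinski's identity Bell_n = (1/e) * sum_{k>=0} k^n / k!.
Computing Bell_23 = 44152005855084346.
Then 7 * 44152005855084346 = 309064040985590422.

309064040985590422


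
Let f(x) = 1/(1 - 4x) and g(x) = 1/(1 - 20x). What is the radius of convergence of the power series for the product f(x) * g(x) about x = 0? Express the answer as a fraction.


The radius of 1/(1 - 4x) is 1/4 (nearest singularity at x = 1/4), and the radius of 1/(1 - 20x) is 1/20.
The product f(x)*g(x) = 1/((1 - 4x)(1 - 20x)) has singularities at both 1/4 and 1/20, so its radius of convergence is the distance to the nearest one:
min(1/4, 1/20) = 1/20.

1/20


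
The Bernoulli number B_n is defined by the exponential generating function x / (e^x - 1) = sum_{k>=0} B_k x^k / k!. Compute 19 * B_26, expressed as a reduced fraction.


Bernoulli numbers can also be computed recursively via B_0 = 1 and sum_{j=0}^{m} C(m+1, j) B_j = 0 for m >= 1. Odd-index Bernoulli numbers vanish for k >= 3.
Computing B_26 = 8553103/6, so 19 * B_26 = 19 * 8553103/6 = 162508957/6.

162508957/6


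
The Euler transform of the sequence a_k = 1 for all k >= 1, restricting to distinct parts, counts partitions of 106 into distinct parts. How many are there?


Partitions of 106 into distinct parts can be computed via generating function.
Product (1+x)(1+x^2)(1+x^3)...
The coefficient of x^106 = 728260

728260


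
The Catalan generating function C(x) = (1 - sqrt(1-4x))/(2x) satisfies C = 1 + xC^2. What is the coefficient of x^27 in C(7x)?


Substituting x -> 7x scales the n-th coefficient by 7^n, so [x^27] C(7x) = 7^27 * C_27.
C_27 = C(2*27, 27)/(28) = 1946939425648112/28 = 69533550916004.
So 7^27 * 69533550916004 = 65712362363534280139543 * 69533550916004 = 4569213894215715819243774912591946172.

4569213894215715819243774912591946172


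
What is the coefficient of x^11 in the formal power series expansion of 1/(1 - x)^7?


The expansion 1/(1 - x)^r = sum_{k>=0} C(k + r - 1, r - 1) x^k follows from the multiset / negative-binomial theorem (or from repeated differentiation of the geometric series).
For r = 7 and k = 11:
C(17, 6) = 355687428096000 / (720 * 39916800) = 12376.

12376


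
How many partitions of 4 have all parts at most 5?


Using the generating function (1-x)^(-1)(1-x^2)^(-1)...(1-x^5)^(-1),
the coefficient of x^4 counts these restricted partitions.
Result = 5

5


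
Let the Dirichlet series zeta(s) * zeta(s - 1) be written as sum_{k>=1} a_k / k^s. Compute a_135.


Convolution gives a_k = sum_{d | k} d * 1 = sum_{d | k} d = sigma(k), the sum of positive divisors of k.
For k = 135, the divisors are 1, 3, 5, 9, 15, 27, 45, 135, so
sigma(135) = 1 + 3 + 5 + 9 + 15 + 27 + 45 + 135 = 240.

240


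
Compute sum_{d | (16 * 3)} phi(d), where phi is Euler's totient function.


First, 16 * 3 = 48. One classical identity is sum_{d | n} phi(d) = n (each k in [1, n] has a unique gcd with n, and among the k's with gcd(k, n) = n/d there are phi(d) of them). So the sum equals 48. We also verify directly:
Divisors of 48: 1, 2, 3, 4, 6, 8, 12, 16, 24, 48.
phi values: 1, 1, 2, 2, 2, 4, 4, 8, 8, 16.
Sum = 48.

48


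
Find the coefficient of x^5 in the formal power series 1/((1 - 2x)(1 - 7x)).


By partial fractions or Cauchy convolution:
The coefficient equals sum_{k=0}^{5} 2^k * 7^(5-k).
= 23517

23517


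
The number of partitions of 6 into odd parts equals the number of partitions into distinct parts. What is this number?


Computing partitions of 6 into odd parts (1, 3, 5, ...):
Using the generating function prod_{k>=0} 1/(1-x^(2k+1)),
the count is 4

4


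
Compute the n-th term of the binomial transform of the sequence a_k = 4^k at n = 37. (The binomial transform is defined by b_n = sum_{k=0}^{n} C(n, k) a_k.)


With a_k = 4^k, b_n = sum_{k=0}^{n} C(n, k) 4^k = (1 + 4)^n by the binomial theorem.
For n = 37: (1 + 4)^37 = 5^37 = 72759576141834259033203125.

72759576141834259033203125


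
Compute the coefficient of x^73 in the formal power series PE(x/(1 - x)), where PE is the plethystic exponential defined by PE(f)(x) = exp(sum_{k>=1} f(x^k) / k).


For f(x) = x/(1 - x) we have
sum_{k>=1} f(x^k) / k = sum_{k>=1} (1/k) * x^k / (1 - x^k) = sum_{k, m >= 1} x^(k m) / k,
which after exponentiating simplifies to
PE(x/(1 - x)) = prod_{k>=1} 1 / (1 - x^k).
This is the generating function for the partition function p(n), so the coefficient of x^73 is p(73).
Computing p(73) by dynamic programming over parts 1, 2, ..., 73: p(73) = 6185689.

6185689


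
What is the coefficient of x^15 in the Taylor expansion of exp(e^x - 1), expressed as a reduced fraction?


exp(e^x - 1) = sum_{k>=0} Bell_k x^k / k!, where Bell_k is the k-th Bell number.
So the coefficient of x^15 is Bell_15 / 15!.
Computing: Bell_15 = 1382958545 and 15! = 1307674368000, giving
1382958545/1307674368000 = 276591709/261534873600.

276591709/261534873600


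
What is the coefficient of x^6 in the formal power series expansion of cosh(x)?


The Maclaurin series is cosh(t) = sum_{m>=0} t^(2m) / (2m)!, so substituting t = x, only even powers of x are nonzero, with coefficient of x^(2m) equal to 1 / (2m)!.
For x^6 the coefficient is 1/6! = 1/720 = 1/720.

1/720


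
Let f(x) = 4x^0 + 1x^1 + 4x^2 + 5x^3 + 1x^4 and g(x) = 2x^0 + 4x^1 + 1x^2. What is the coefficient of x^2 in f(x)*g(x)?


Cauchy product at x^2:
4*1 + 1*4 + 4*2
= 16

16


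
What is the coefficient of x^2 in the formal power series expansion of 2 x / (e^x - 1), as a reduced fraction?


The exponential generating function for Bernoulli numbers is
x / (e^x - 1) = sum_{k>=0} B_k x^k / k!.
So the coefficient of x^2 in 2 x / (e^x - 1) is 2 B_2 / 2!.
Computing: B_2 = 1/6, 2! = 2, giving
2 * 1/6 / 2 = 1/6.

1/6


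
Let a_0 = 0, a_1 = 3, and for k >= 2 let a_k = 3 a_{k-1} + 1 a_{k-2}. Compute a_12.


Iterating the recurrence forward:
a_0 = 0
a_1 = 3
a_2 = 3*3 + 1*0 = 9
a_3 = 3*9 + 1*3 = 30
a_4 = 3*30 + 1*9 = 99
a_5 = 3*99 + 1*30 = 327
a_6 = 3*327 + 1*99 = 1080
a_7 = 3*1080 + 1*327 = 3567
a_8 = 3*3567 + 1*1080 = 11781
a_9 = 3*11781 + 1*3567 = 38910
a_10 = 3*38910 + 1*11781 = 128511
a_11 = 3*128511 + 1*38910 = 424443
a_12 = 3*424443 + 1*128511 = 1401840
So a_12 = 1401840.

1401840


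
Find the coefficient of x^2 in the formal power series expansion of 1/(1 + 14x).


Write 1/(1 + c x) = 1/(1 - (-c) x) and apply the geometric-series identity
1/(1 - y) = sum_{k>=0} y^k to get 1/(1 + c x) = sum_{k>=0} (-c)^k x^k.
So the coefficient of x^k is (-c)^k = (-1)^k * c^k.
Here c = 14 and k = 2:
(-14)^2 = 1 * 196 = 196

196


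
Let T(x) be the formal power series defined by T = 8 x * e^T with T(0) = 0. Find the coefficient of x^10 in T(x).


Apply the Lagrange inversion formula: if T = 8 x * phi(T) with phi(t) = e^t, then
[x^n] T = 8^n * (1/n) [t^(n-1)] phi(t)^n = 8^n * (1/n) [t^(n-1)] e^(n t) = 8^n * (1/n) * n^(n-1) / (n-1)! = 8^n * n^(n-1) / n!.
When c = 1 this is the Cayley count of rooted labeled trees on n vertices, divided by n!.
For n = 10: 8^10 * 10^9 / 10! = 1073741824 * 1000000000/3628800 = 167772160000000/567.

167772160000000/567


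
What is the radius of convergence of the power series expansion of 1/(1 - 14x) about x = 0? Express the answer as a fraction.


Expanding 1/(1 - 14x) = sum_{k>=0} 14^k x^k, the series converges when |14x| < 1, i.e., |x| < 1/14.
So the radius of convergence is 1/14 = 1/14.

1/14


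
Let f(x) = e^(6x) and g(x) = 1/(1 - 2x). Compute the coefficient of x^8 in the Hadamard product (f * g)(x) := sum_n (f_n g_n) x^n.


Expanding: f_k = 6^k/k! (from e^(6x)) and g_k = 2^k (from 1/(1 - 2x)). So the Hadamard coefficient (f * g)_k = 6^k 2^k / k! = (12)^k / k!.
For k = 8: 12^8/8! = 429981696/40320 = 373248/35.

373248/35


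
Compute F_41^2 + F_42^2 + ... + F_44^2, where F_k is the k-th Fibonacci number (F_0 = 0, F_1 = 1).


There is a standard identity sum_{k=0}^{N} F_k^2 = F_N * F_{N+1} (proved inductively from the telescoping relation F_k^2 = F_k F_{k+1} - F_{k-1} F_k). Then
sum_{k=41}^{44} F_k^2 = F_44 F_45 - F_40 F_41.
Computing: F_44 = 701408733, F_45 = 1134903170, F_40 = 102334155, F_41 = 165580141.
Sum = 701408733 * 1134903170 - 102334155 * 165580141 = 779086490733367755.

779086490733367755


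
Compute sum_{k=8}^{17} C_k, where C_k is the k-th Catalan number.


C_8 through C_17: 1430, 4862, 16796, 58786, 208012, 742900, 2674440, 9694845, 35357670, 129644790
Sum = 1430 + 4862 + 16796 + 58786 + 208012 + 742900 + 2674440 + 9694845 + 35357670 + 129644790
= 178404531

178404531


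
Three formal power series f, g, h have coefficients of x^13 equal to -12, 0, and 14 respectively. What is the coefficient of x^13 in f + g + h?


Series addition is componentwise:
-12 + 0 + 14
= 2

2


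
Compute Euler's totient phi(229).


phi(n) counts integers in [1, n] coprime to n. Using the multiplicative formula phi(n) = n * prod_{p | n} (1 - 1/p):
229 = 229, so
phi(229) = 229 * (1 - 1/229) = 228.

228


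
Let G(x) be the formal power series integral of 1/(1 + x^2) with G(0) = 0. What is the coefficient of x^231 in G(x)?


1/(1 + x^2) = sum_{j>=0} (-1)^j x^(2j). Integrating termwise with G(0) = 0:
G(x) = sum_{j>=0} (-1)^j x^(2j+1) / (2j+1) = arctan(x).
Only odd powers are nonzero. For x^231 write 231 = 2*115 + 1, giving
(-1)^115 / 231 = -1/231 = -1/231.

-1/231


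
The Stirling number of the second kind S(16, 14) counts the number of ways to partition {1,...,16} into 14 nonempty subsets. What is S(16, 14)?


Using the explicit formula S(n,k) = (1/k!) sum_{j=0}^{k} (-1)^(k-j) C(k,j) j^n:
S(16, 14) = 6020
Equivalently, S(n,k) is n! times the coefficient of x^n in the EGF (e^x - 1)^k / k!.

6020


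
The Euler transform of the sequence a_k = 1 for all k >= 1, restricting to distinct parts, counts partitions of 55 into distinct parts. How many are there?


Partitions of 55 into distinct parts can be computed via generating function.
Product (1+x)(1+x^2)(1+x^3)...
The coefficient of x^55 = 6378

6378


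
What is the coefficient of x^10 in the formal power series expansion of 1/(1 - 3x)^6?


The general identity 1/(1 - c x)^r = sum_{k>=0} c^k C(k + r - 1, r - 1) x^k follows by substituting y = c x into 1/(1 - y)^r = sum_{k>=0} C(k + r - 1, r - 1) y^k.
For c = 3, r = 6, k = 10:
3^10 * C(15, 5) = 59049 * 3003 = 177324147.

177324147


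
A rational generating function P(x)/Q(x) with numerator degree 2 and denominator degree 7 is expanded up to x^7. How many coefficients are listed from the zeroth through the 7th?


Expanding up to x^7 gives the coefficients for x^0, x^1, ..., x^7.
That is 7 + 1 = 8 coefficients in total.

8


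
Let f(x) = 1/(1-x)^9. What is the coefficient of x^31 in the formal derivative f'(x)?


Differentiate: d/dx [ 1/(1-x)^r ] = r / (1-x)^(r+1).
Here r = 9, so f'(x) = 9 / (1-x)^10.
The expansion of 1/(1-x)^(r+1) has coefficient of x^n equal to C(n+r, r).
So the coefficient of x^31 in f'(x) is
9 * C(40, 9) = 9 * 273438880 = 2460949920

2460949920


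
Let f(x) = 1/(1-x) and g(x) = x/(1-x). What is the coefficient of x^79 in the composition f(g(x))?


First simplify the composition: f(g(x)) = 1/(1 - x/(1-x)) = (1-x)/((1-x) - x) = (1-x)/(1-2x).
Now extract the coefficient. Write (1-x)/(1-2x) = 1/(1-2x) - x/(1-2x).
The coefficient of x^n in 1/(1-2x) is 2^n, and in x/(1-2x) is 2^(n-1) (for n >= 1).
So the coefficient of x^79 is 2^79 - 2^78 = 604462909807314587353088 - 302231454903657293676544 = 302231454903657293676544.

302231454903657293676544


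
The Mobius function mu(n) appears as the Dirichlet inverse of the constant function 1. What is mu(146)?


146 = 2 * 73 (all distinct primes).
mu(146) = (-1)^2 = 1

1


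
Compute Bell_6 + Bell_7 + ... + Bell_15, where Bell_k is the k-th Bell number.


Recall Bell_k counts set partitions of a k-set (with Bell_0 = 1 by convention).
Bell_6 through Bell_15: 203, 877, 4140, 21147, 115975, 678570, 4213597, 27644437, 190899322, 1382958545
Sum = 203 + 877 + 4140 + 21147 + 115975 + 678570 + 4213597 + 27644437 + 190899322 + 1382958545 = 1606536813.

1606536813


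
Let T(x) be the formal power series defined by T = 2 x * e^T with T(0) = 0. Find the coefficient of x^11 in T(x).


Apply the Lagrange inversion formula: if T = 2 x * phi(T) with phi(t) = e^t, then
[x^n] T = 2^n * (1/n) [t^(n-1)] phi(t)^n = 2^n * (1/n) [t^(n-1)] e^(n t) = 2^n * (1/n) * n^(n-1) / (n-1)! = 2^n * n^(n-1) / n!.
When c = 1 this is the Cayley count of rooted labeled trees on n vertices, divided by n!.
For n = 11: 2^11 * 11^10 / 11! = 2048 * 25937424601/39916800 = 18863581528/14175.

18863581528/14175


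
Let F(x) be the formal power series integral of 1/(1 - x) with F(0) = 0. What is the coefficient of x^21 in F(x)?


1/(1 - x) = sum_{k>=0} x^k. Integrating termwise and using F(0) = 0 gives
F(x) = sum_{k>=0} x^(k+1) / (k+1) = sum_{m>=1} x^m / m = -ln(1 - x).
So the coefficient of x^21 is 1/21 = 1/21.

1/21


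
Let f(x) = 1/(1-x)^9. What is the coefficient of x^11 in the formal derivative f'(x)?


Differentiate: d/dx [ 1/(1-x)^r ] = r / (1-x)^(r+1).
Here r = 9, so f'(x) = 9 / (1-x)^10.
The expansion of 1/(1-x)^(r+1) has coefficient of x^n equal to C(n+r, r).
So the coefficient of x^11 in f'(x) is
9 * C(20, 9) = 9 * 167960 = 1511640

1511640


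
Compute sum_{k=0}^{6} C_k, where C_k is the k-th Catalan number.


C_0 through C_6: 1, 1, 2, 5, 14, 42, 132
Sum = 1 + 1 + 2 + 5 + 14 + 42 + 132
= 197

197


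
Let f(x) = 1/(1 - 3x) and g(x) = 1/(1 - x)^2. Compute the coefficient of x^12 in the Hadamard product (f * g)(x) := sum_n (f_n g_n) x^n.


f has coefficients f_k = 3^k. For g = 1/(1 - x)^2 the coefficient is g_k = C(k + 1, 1) = k + 1. The Hadamard coefficient is (f * g)_k = 3^k * (k + 1).
For k = 12: 3^12 * 13 = 531441 * 13 = 6908733.

6908733


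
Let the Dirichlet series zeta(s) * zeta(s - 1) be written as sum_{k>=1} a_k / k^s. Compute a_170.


Convolution gives a_k = sum_{d | k} d * 1 = sum_{d | k} d = sigma(k), the sum of positive divisors of k.
For k = 170, the divisors are 1, 2, 5, 10, 17, 34, 85, 170, so
sigma(170) = 1 + 2 + 5 + 10 + 17 + 34 + 85 + 170 = 324.

324


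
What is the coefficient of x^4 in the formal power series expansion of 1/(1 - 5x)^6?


The general identity 1/(1 - c x)^r = sum_{k>=0} c^k C(k + r - 1, r - 1) x^k follows by substituting y = c x into 1/(1 - y)^r = sum_{k>=0} C(k + r - 1, r - 1) y^k.
For c = 5, r = 6, k = 4:
5^4 * C(9, 5) = 625 * 126 = 78750.

78750


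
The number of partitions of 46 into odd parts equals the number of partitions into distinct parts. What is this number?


Computing partitions of 46 into odd parts (1, 3, 5, ...):
Using the generating function prod_{k>=0} 1/(1-x^(2k+1)),
the count is 2304

2304


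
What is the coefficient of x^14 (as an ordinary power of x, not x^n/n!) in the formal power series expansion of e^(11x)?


The exponential series is e^y = sum_{k>=0} y^k / k!. Substituting y = 11x gives
e^(11x) = sum_{k>=0} 11^k x^k / k!.
So the coefficient of x^n is a^n/n! with a = 11, n = 14:
11^14 / 14! = 379749833583241/87178291200 = 34522712143931/7925299200

34522712143931/7925299200


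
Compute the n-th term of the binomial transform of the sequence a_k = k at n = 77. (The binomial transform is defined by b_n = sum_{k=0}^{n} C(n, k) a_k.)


With a_k = k, b_n = sum_{k=0}^{n} C(n, k) k. Using k * C(n, k) = n * C(n-1, k-1) gives b_n = n * sum_{k>=1} C(n-1, k-1) = n * 2^(n-1).
For n = 77: 77 * 2^76 = 77 * 75557863725914323419136 = 5817955506895402903273472.

5817955506895402903273472


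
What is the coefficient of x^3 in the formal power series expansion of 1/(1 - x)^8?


The negative binomial / multiset identity is
1/(1 - x)^r = sum_{k>=0} C(k + r - 1, r - 1) x^k.
Here r = 8 and k = 3, so the coefficient is
C(3 + 7, 7) = C(10, 7)
= 120

120


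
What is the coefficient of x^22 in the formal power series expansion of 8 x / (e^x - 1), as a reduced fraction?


The exponential generating function for Bernoulli numbers is
x / (e^x - 1) = sum_{k>=0} B_k x^k / k!.
So the coefficient of x^22 in 8 x / (e^x - 1) is 8 B_22 / 22!.
Computing: B_22 = 854513/138, 22! = 1124000727777607680000, giving
8 * 854513/138 / 1124000727777607680000 = 77683/1762637504923975680000.

77683/1762637504923975680000


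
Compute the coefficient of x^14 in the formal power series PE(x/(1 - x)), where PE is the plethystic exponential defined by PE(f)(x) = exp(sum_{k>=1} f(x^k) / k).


For f(x) = x/(1 - x) we have
sum_{k>=1} f(x^k) / k = sum_{k>=1} (1/k) * x^k / (1 - x^k) = sum_{k, m >= 1} x^(k m) / k,
which after exponentiating simplifies to
PE(x/(1 - x)) = prod_{k>=1} 1 / (1 - x^k).
This is the generating function for the partition function p(n), so the coefficient of x^14 is p(14).
Computing p(14) by dynamic programming over parts 1, 2, ..., 14: p(14) = 135.

135


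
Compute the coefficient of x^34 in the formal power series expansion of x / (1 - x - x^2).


Let f(x) = sum_{k>=0} a_k x^k. Multiplying f(x) * (1 - x - x^2) = x and matching coefficients gives a_0 = 0, a_1 = 1, and a_k = a_{k-1} + a_{k-2} for k >= 2. These are the Fibonacci numbers F_k.
Iterating from F_0 = 0, F_1 = 1:
F_0=0, F_1=1, F_2=1, F_3=2, F_4=3, F_5=5, F_6=8, F_7=13, F_8=21, F_9=34, ...
F_34 = 5702887.

5702887


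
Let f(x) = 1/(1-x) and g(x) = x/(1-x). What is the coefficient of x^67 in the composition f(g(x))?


First simplify the composition: f(g(x)) = 1/(1 - x/(1-x)) = (1-x)/((1-x) - x) = (1-x)/(1-2x).
Now extract the coefficient. Write (1-x)/(1-2x) = 1/(1-2x) - x/(1-2x).
The coefficient of x^n in 1/(1-2x) is 2^n, and in x/(1-2x) is 2^(n-1) (for n >= 1).
So the coefficient of x^67 is 2^67 - 2^66 = 147573952589676412928 - 73786976294838206464 = 73786976294838206464.

73786976294838206464


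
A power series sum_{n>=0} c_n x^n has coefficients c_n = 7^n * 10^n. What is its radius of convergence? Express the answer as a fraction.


By the root test (Cauchy-Hadamard), the radius is R = 1 / limsup_n |c_n|^(1/n).
Here |c_n|^(1/n) = (7^n * 10^n)^(1/n) = 7 * 10 = 70 for all n.
So R = 1/70 = 1/70.

1/70


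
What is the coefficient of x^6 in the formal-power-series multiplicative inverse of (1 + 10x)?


The inverse is 1/(1 + 10x). Apply the geometric identity 1/(1 - y) = sum_{k>=0} y^k with y = -10x:
1/(1 + 10x) = sum_{k>=0} (-10)^k x^k.
So the coefficient of x^6 is (-10)^6 = 1000000.

1000000


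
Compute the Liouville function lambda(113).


The Liouville function is lambda(k) = (-1)^Omega(k), where Omega(k) counts the prime factors of k with multiplicity.
Factoring: 113 = 113, so Omega(113) = 1.
lambda(113) = (-1)^1 = -1.

-1


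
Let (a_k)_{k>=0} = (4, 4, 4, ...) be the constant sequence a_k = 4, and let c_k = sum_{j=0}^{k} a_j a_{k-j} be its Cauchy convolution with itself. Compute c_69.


Since a_j = 4 for all j >= 0, the convolution sum becomes
c_k = sum_{j=0}^{k} 4 * 4 = 16 * (k + 1).
Equivalently, the generating function of (a_k) is 4/(1 - x) and its square is 16/(1 - x)^2 = sum_{k>=0} 16(k + 1) x^k.
For k = 69: 16 * 70 = 1120.

1120


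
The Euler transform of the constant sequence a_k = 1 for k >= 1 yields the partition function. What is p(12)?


The Euler transform converts the sequence a_k = 1 into the number of integer partitions.
Using the recurrence or dynamic programming:
p(12) = 77

77


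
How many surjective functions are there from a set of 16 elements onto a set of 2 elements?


By inclusion-exclusion on which target elements are missed, the number of surjections from an n-set onto a k-set is
surj(n, k) = sum_{j=0}^{k} (-1)^j C(k, j) (k - j)^n.
Equivalently surj(n, k) = k! * S(n, k), where S(n, k) is the Stirling number of the second kind.
For n = 16, k = 2:
S(16, 2) = 32767, so
surj = 2! * 32767 = 2 * 32767 = 65534.

65534
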